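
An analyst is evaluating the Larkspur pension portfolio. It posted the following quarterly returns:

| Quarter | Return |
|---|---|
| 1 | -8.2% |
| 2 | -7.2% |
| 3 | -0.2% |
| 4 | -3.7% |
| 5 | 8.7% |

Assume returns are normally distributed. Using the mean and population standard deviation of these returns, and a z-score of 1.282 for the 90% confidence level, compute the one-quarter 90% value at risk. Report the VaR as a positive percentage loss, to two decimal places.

μ = (-8.2 − 7.2 − 0.2 − 3.7 + 8.7) / 5 = -2.1200%
Σ(r − μ)² = (-8.2 − (-2.1200))² + (-7.2 − (-2.1200))² + (-0.2 − (-2.1200))² + … = 186.0280
population σ = √(186.0280 / 5) = √37.2056 = 6.0996%
VaR = −(μ − z·σ) = −(-2.1200 − 1.282 × 6.0996) = −(-9.9397) = 9.9397%

9.94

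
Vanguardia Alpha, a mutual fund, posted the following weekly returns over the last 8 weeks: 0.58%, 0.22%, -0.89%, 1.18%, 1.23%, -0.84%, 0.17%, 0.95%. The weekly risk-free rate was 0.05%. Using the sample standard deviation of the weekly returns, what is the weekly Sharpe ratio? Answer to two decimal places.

Mean return μ = 2.600 / 8 = 0.3250%
Σ(r − μ)² = 4.8742; sample σ = √(4.8742/7) = 0.8345%
Sharpe = (μ − rf) / σ = (0.3250 − 0.05) / 0.8345 = 0.2750 / 0.8345 = 0.3295

0.33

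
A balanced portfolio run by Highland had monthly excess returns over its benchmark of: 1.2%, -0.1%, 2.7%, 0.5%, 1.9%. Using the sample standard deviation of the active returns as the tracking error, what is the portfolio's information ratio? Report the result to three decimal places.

1.119

r̄ = (1.2 − 0.1 + 2.7 + 0.5 + 1.9) / 5 = 6.20 / 5 = 1.2400%
Σ(r − r̄)² = (1.2 − 1.2400)² + (-0.1 − 1.2400)² + … = 4.9120
sample σ = √(4.9120 / 4) = √1.2280 = 1.1082%
IR = r̄ / tracking error = 1.2400 / 1.1082 = 1.1189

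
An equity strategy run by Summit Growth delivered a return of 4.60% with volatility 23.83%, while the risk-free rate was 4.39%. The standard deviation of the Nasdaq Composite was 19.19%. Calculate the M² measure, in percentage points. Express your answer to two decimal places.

4.56

Sharpe = (Rp − Rf) / σp = (4.60% − 4.39%) / 23.83% = 0.0088
M² = Rf + Sharpe × σm = 4.39% + 0.0088 × 19.19% = 4.5589%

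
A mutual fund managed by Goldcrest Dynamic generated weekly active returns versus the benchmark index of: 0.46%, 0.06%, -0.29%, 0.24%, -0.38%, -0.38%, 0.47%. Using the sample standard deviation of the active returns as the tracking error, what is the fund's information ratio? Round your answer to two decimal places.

r̄ = (0.46 + 0.06 − 0.29 + 0.24 − 0.38 − 0.38 + 0.47) / 7 = 0.0257%
Σ(r − r̄)² = 0.8620; sample σ = √(0.8620/6) = 0.3790%
IR = r̄ / tracking error = 0.0257 / 0.3790 = 0.0678

0.07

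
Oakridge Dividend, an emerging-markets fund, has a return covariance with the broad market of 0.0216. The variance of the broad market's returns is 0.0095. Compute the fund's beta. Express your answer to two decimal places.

2.27

β = Cov(Rp, Rm) / Var(Rm) = 0.0216 / 0.0095 = 2.2737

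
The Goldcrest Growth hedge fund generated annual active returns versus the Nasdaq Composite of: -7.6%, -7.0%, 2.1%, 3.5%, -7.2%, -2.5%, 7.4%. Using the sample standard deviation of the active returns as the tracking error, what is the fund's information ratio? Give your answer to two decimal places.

-0.27

r̄ = (-7.6 − 7 + 2.1 + 3.5 − 7.2 − 2.5 + 7.4) / 7 = -11.30 / 7 = -1.6143%
Σ(r − r̄)² = (-7.6 − (-1.6143))² + (-7 − (-1.6143))² + … = 218.0286
σ = √[218.0286 / 6] = 6.0281%
IR = r̄ / tracking error = -1.6143 / 6.0281 = -0.2678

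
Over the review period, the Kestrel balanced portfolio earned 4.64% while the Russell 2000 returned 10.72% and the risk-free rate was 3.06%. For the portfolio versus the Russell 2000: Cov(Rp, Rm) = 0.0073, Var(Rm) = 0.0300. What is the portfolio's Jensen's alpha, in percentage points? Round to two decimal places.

β = Cov / Var = 0.0073 / 0.0300 = 0.2433
E[R] = Rf + β(Rm − Rf) = 3.06% + 0.2433 × (10.72% − 3.06%) = 4.9237%
α = Rp − E[R] = 4.64% − 4.9237% = -0.2837

-0.28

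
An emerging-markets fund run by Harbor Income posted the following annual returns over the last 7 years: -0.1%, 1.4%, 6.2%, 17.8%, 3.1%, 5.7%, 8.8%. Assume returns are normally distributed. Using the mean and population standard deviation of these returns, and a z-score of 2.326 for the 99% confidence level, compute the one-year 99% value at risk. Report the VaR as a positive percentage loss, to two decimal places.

μ = (-0.1 + 1.4 + 6.2 + 17.8 + 3.1 + 5.7 + 8.8) / 7 = 42.90 / 7 = 6.1286%
Σ(r − μ)² = (-0.1 − 6.1286)² + (1.4 − 6.1286)² + (6.2 − 6.1286)² + … = 213.8743
σ = √[213.8743 / 7] = 5.5275%
VaR = −(μ − z·σ) = −(6.1286 − 2.326 × 5.5275) = −(-6.7284) = 6.7284%

6.73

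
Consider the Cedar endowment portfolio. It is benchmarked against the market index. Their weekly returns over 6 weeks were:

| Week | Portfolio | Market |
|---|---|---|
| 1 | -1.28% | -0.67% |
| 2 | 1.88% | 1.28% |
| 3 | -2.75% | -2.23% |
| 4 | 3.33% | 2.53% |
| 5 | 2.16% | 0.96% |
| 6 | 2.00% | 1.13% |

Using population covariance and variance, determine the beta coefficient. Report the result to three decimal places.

r̄p = 0.8900%,  r̄m = 0.5000%
Cov = Σ(rp − r̄p)(rm − r̄m) / 6 = 3.2475
Var(rm) = Σ(rm − r̄m)² / 6 = 2.3599
β = Cov / Var = 3.2475 / 2.3599 = 1.3761

1.376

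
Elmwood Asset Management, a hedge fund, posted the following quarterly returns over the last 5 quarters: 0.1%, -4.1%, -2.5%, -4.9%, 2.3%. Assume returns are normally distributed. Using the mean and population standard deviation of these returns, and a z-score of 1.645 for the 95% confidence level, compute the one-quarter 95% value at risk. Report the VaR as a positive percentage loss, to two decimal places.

r̄ = (0.1 − 4.1 − 2.5 − 4.9 + 2.3) / 5 = -1.8200%
Population std dev = √[35.8080 / 5] = 2.6761%
VaR = −(r̄ − z·σ) = −(-1.8200 − 1.645 × 2.6761) = −(-6.2222) = 6.2222%

6.22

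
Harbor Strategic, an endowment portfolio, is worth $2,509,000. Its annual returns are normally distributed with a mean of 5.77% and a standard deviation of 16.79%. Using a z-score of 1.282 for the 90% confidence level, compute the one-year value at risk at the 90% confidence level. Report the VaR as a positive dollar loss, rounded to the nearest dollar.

Return at the 90% tail: μ − z·σ = 5.77% − 1.282 × 16.79% = 5.77 − 21.52478 = -15.75478%
VaR = −(-15.75478%) × $2,509,000 = 15.75478% × $2,509,000 = $395,287

$395,287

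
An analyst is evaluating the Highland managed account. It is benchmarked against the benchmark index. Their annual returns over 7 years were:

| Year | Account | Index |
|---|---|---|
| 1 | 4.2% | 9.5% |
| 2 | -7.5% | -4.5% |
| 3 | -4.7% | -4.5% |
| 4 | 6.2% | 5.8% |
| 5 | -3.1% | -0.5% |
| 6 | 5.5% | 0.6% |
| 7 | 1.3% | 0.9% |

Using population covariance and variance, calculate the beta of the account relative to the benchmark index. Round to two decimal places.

r̄p = 0.2714%,  r̄m = 1.0429%
Cov = Σ(rp − r̄p)(rm − r̄m) / 7 = 19.2569
Var(rm) = Σ(rm − r̄m)² / 7 = 22.5996
β = Cov / Var = 19.2569 / 22.5996 = 0.8521

0.85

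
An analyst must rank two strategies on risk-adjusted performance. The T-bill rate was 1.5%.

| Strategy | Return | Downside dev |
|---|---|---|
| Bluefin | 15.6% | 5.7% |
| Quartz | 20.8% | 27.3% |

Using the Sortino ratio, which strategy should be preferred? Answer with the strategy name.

Bluefin

Bluefin: Sortino ratio = (15.6% − 1.5%) / 5.7% = 2.474
Quartz: Sortino ratio = (20.8% − 1.5%) / 27.3% = 0.707
Highest: Bluefin (2.474).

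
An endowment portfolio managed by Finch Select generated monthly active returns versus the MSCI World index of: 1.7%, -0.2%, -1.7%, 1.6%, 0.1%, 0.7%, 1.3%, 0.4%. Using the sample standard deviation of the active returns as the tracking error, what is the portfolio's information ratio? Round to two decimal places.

0.43

μ = (1.7 − 0.2 − 1.7 + 1.6 + 0.1 + 0.7 + 1.3 + 0.4) / 8 = 0.4875%
Σ(r − μ)² = 8.8288; sample σ = √(8.8288/7) = 1.1231%
IR = μ / tracking error = 0.4875 / 1.1231 = 0.4341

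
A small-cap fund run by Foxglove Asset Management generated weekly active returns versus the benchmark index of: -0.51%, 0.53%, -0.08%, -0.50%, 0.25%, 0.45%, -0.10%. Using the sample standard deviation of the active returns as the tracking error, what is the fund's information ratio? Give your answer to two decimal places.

0.01

r̄ = (-0.51 + 0.53 − 0.08 − 0.5 + 0.25 + 0.45 − 0.1) / 7 = 0.0057%
Σ(r − r̄)² = 1.0722; sample σ = √(1.0722/6) = 0.4227%
IR = r̄ / tracking error = 0.0057 / 0.4227 = 0.0135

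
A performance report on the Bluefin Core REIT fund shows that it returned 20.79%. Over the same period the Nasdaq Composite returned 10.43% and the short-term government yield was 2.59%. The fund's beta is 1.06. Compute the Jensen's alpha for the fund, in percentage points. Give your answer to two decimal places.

9.89

CAPM expected return = Rf + β(Rm − Rf) = 2.59% + 1.06 × (10.43% − 2.59%) = 2.59 + 1.06 × 7.84 = 10.9004%
Jensen's α = Rp − E[R] = 20.79% − 10.9004% = 9.8896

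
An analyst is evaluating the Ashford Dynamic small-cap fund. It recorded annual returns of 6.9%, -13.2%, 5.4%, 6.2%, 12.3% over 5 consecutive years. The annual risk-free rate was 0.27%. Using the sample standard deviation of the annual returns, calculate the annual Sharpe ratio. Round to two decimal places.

r̄ = (6.9 − 13.2 + 5.4 + 6.2 + 12.3) / 5 = 17.60 / 5 = 3.5200%
Sample σ = √[Σ(r − r̄)² / 4] = √[378.7880 / 4] = √94.6970 = 9.7312%
Sharpe = (r̄ − rf) / σ = (3.5200 − 0.27) / 9.7312 = 3.2500 / 9.7312 = 0.3340

0.33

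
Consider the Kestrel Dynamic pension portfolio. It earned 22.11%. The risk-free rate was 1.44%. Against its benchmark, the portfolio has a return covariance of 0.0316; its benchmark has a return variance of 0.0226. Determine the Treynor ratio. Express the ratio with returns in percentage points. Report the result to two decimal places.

β = Cov / Var = 0.0316 / 0.0226 = 1.3982
Treynor = (Rp − Rf) / β = (22.11% − 1.44%) / 1.3982 = 20.67 / 1.3982 = 14.7833

14.78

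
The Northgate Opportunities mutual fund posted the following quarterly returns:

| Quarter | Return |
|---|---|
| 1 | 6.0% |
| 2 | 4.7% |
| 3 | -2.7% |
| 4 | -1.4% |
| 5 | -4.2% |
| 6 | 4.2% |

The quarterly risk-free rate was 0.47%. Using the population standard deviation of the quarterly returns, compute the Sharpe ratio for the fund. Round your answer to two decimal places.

0.16

Mean return r̄ = 6.60 / 6 = 1.1000%
Σ(r − r̄)² = (6 − 1.1000)² + (4.7 − 1.1000)² + (-2.7 − 1.1000)² + … = 95.3600
population σ = √(95.3600 / 6) = √15.8933 = 3.9866%
Sharpe = (r̄ − rf) / σ = (1.1000 − 0.47) / 3.9866 = 0.6300 / 3.9866 = 0.1580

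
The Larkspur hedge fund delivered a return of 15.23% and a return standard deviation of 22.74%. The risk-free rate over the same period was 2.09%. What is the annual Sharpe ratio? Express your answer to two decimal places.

Sharpe = (Rp − Rf) / σp = (15.23% − 2.09%) / 22.74% = 13.14% / 22.74% = 0.5778

0.58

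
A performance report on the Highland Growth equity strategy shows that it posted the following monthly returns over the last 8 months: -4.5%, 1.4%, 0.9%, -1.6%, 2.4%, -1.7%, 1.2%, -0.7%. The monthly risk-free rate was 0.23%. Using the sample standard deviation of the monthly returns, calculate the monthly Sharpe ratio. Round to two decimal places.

r̄ = (-4.5 + 1.4 + 0.9 − 1.6 + 2.4 − 1.7 + 1.2 − 0.7) / 8 = -2.60 / 8 = -0.3250%
Sample σ = √[Σ(r − r̄)² / 7] = √[35.3150 / 7] = √5.0450 = 2.2461%
Sharpe = (r̄ − rf) / σ = (-0.3250 − 0.23) / 2.2461 = -0.5550 / 2.2461 = -0.2471

-0.25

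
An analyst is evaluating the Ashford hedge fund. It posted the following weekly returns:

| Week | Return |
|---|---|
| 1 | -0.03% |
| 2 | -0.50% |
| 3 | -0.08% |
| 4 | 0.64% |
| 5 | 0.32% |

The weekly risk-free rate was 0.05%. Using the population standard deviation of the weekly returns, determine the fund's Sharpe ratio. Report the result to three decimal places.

0.052

Mean return r̄ = 0.350 / 5 = 0.0700%
Population σ = √[Σ(r − r̄)² / 5] = √[0.7448 / 5] = √0.1490 = 0.3860%
Sharpe = (r̄ − rf) / σ = (0.0700 − 0.05) / 0.3860 = 0.0200 / 0.3860 = 0.0518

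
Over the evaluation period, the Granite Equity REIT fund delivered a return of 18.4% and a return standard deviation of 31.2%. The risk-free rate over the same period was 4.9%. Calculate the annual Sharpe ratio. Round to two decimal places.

Sharpe = (Rp − Rf) / σp = (18.4% − 4.9%) / 31.2% = 13.50% / 31.2% = 0.4327

0.43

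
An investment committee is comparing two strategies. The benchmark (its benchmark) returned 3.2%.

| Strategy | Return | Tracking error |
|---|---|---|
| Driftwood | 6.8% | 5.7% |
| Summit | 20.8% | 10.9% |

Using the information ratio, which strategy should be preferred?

Driftwood: IR = (6.8% − 3.2%) / 5.7% = 0.632
Summit: IR = (20.8% − 3.2%) / 10.9% = 1.615
Highest: Summit (1.615).

Summit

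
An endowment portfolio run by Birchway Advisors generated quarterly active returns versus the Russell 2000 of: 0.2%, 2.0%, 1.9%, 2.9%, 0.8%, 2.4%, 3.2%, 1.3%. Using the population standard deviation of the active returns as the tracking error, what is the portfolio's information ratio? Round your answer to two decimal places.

1.91

Mean return r̄ = 14.70 / 8 = 1.8375%
Population std dev = √[7.3788 / 8] = 0.9604%
IR = r̄ / tracking error = 1.8375 / 0.9604 = 1.9133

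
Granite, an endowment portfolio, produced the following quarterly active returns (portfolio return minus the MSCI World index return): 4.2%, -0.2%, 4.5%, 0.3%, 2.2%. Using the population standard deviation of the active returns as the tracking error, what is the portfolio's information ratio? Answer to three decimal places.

1.139

r̄ = (4.2 − 0.2 + 4.5 + 0.3 + 2.2) / 5 = 2.2000%
Population std dev = √[18.6600 / 5] = 1.9318%
IR = r̄ / tracking error = 2.2000 / 1.9318 = 1.1388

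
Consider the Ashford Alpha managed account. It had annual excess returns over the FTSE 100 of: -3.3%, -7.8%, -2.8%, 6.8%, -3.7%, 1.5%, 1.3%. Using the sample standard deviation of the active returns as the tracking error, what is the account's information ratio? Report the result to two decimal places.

r̄ = (-3.3 − 7.8 − 2.8 + 6.8 − 3.7 + 1.5 + 1.3) / 7 = -1.1429%
Σ(r − r̄)² = (-3.3 − (-1.1429))² + (-7.8 − (-1.1429))² + … = 134.2971
σ = √[134.2971 / 6] = 4.7311%
IR = r̄ / tracking error = -1.1429 / 4.7311 = -0.2416

-0.24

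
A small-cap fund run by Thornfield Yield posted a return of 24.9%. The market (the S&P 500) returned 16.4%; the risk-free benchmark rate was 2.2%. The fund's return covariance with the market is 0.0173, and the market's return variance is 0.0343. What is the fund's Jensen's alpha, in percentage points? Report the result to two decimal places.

15.54

β = Cov / Var = 0.0173 / 0.0343 = 0.5044
E[R] = Rf + β(Rm − Rf) = 2.2% + 0.5044 × (16.4% − 2.2%) = 9.3625%
α = Rp − E[R] = 24.9% − 9.3625% = 15.5375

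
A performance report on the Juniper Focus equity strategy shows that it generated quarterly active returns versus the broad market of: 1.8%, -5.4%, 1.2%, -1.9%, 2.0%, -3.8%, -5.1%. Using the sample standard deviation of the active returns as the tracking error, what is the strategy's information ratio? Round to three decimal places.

-0.490

r̄ = (1.8 − 5.4 + 1.2 − 1.9 + 2 − 3.8 − 5.1) / 7 = -1.6000%
Σ(r − r̄)² = (1.8 − (-1.6000))² + (-5.4 − (-1.6000))² + … = 63.9800
σ = √[63.9800 / 6] = 3.2655%
IR = r̄ / tracking error = -1.6000 / 3.2655 = -0.4900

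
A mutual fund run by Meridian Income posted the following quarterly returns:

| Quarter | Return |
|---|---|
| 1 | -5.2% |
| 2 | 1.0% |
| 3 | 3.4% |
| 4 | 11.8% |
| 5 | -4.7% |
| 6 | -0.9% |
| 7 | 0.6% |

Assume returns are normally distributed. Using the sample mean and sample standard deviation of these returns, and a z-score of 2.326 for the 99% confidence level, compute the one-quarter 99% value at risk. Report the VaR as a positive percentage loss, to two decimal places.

μ = (-5.2 + 1 + 3.4 + 11.8 − 4.7 − 0.9 + 0.6) / 7 = 6.00 / 7 = 0.8571%
Σ(r − μ)² = (-5.2 − 0.8571)² + (1 − 0.8571)² + … = 196.9571
σ = √[196.9571 / 6] = 5.7294%
VaR = −(μ − z·σ) = −(0.8571 − 2.326 × 5.7294) = −(-12.4695) = 12.4695%

12.47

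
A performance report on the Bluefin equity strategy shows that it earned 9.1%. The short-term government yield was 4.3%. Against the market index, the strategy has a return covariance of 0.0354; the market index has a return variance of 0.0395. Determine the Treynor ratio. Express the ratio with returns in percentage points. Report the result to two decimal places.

β = Cov / Var = 0.0354 / 0.0395 = 0.8962
Treynor = (Rp − Rf) / β = (9.1% − 4.3%) / 0.8962 = 4.80 / 0.8962 = 5.3559

5.36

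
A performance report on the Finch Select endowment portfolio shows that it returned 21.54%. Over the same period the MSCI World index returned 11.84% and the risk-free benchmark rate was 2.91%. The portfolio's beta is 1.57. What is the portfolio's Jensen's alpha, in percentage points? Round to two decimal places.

CAPM expected return = Rf + β(Rm − Rf) = 2.91% + 1.57 × (11.84% − 2.91%) = 2.91 + 1.57 × 8.93 = 16.9301%
Jensen's α = Rp − E[R] = 21.54% − 16.9301% = 4.6099

4.61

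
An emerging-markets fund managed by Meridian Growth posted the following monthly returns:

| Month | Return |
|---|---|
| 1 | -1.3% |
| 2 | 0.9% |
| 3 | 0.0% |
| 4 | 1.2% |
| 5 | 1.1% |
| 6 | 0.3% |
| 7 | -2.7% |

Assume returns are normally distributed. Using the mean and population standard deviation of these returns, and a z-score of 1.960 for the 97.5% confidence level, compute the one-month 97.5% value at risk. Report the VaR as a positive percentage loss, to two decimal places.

μ = (-1.3 + 0.9 + 0 + 1.2 + 1.1 + 0.3 − 2.7) / 7 = -0.50 / 7 = -0.0714%
Σ(r − μ)² = (-1.3 − (-0.0714))² + (0.9 − (-0.0714))² + … = 12.4943
population σ = √(12.4943 / 7) = √1.7849 = 1.3360%
VaR = −(μ − z·σ) = −(-0.0714 − 1.960 × 1.3360) = −(-2.6900) = 2.6900%

2.69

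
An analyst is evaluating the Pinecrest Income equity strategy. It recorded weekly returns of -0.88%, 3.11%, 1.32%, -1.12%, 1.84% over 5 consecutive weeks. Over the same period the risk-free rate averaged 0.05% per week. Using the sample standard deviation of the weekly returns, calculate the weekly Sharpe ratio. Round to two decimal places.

r̄ = (-0.88 + 3.11 + 1.32 − 1.12 + 1.84) / 5 = 4.270 / 5 = 0.8540%
Sample σ = √[Σ(r − r̄)² / 4] = √[13.1823 / 4] = √3.2956 = 1.8154%
Sharpe = (r̄ − rf) / σ = (0.8540 − 0.05) / 1.8154 = 0.8040 / 1.8154 = 0.4429

0.44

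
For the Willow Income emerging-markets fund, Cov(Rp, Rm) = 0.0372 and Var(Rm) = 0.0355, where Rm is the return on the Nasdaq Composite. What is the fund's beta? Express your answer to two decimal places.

β = Cov(Rp, Rm) / Var(Rm) = 0.0372 / 0.0355 = 1.0479

1.05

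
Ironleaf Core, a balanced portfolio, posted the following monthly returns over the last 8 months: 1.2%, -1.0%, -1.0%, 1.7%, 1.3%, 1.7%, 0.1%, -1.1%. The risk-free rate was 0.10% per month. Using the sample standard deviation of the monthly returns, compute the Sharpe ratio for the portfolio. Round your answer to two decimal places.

0.21

r̄ = (1.2 − 1 − 1 + 1.7 + 1.3 + 1.7 + 0.1 − 1.1) / 8 = 2.90 / 8 = 0.3625%
Sample std dev = √[11.0788 / 7] = 1.2580%
Sharpe = (r̄ − rf) / σ = (0.3625 − 0.1) / 1.2580 = 0.2625 / 1.2580 = 0.2087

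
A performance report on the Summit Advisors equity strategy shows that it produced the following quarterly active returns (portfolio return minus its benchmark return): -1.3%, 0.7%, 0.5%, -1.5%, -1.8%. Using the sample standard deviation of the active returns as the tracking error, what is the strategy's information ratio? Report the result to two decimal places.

r̄ = (-1.3 + 0.7 + 0.5 − 1.5 − 1.8) / 5 = -0.6800%
Σ(r − r̄)² = 5.6080; sample σ = √(5.6080/4) = 1.1841%
IR = r̄ / tracking error = -0.6800 / 1.1841 = -0.5743

-0.57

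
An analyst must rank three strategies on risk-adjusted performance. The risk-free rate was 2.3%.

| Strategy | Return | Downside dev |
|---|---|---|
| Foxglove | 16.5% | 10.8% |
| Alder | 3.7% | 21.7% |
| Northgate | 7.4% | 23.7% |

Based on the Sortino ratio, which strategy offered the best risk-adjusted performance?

Foxglove

Foxglove: Sortino ratio = (16.5% − 2.3%) / 10.8% = 1.315
Alder: Sortino ratio = (3.7% − 2.3%) / 21.7% = 0.065
Northgate: Sortino ratio = (7.4% − 2.3%) / 23.7% = 0.215
Highest: Foxglove (1.315).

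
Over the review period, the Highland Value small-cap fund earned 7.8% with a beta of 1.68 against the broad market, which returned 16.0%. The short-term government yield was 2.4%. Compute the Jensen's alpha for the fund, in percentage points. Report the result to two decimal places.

CAPM expected return = Rf + β(Rm − Rf) = 2.4% + 1.68 × (16.0% − 2.4%) = 2.4 + 1.68 × 13.60 = 25.2480%
Jensen's α = Rp − E[R] = 7.8% − 25.2480% = -17.4480

-17.45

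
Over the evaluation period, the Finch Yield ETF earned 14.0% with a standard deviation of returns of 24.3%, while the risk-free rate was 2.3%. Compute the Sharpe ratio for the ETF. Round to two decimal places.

Sharpe = (Rp − Rf) / σp = (14.0% − 2.3%) / 24.3% = 11.70% / 24.3% = 0.4815

0.48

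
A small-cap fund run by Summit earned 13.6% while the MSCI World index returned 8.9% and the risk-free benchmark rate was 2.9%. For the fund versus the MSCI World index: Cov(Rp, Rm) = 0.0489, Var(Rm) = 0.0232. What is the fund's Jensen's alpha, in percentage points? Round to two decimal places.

-1.95

β = Cov / Var = 0.0489 / 0.0232 = 2.1078
E[R] = Rf + β(Rm − Rf) = 2.9% + 2.1078 × (8.9% − 2.9%) = 15.5468%
α = Rp − E[R] = 13.6% − 15.5468% = -1.9468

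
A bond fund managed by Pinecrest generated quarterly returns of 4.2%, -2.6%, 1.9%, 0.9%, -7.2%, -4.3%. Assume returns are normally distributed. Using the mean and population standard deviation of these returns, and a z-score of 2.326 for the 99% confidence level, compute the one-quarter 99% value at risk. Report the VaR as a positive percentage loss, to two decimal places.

10.23

r̄ = (4.2 − 2.6 + 1.9 + 0.9 − 7.2 − 4.3) / 6 = -7.10 / 6 = -1.1833%
Population σ = √[Σ(r − r̄)² / 6] = √[90.7483 / 6] = √15.1247 = 3.8890%
VaR = −(r̄ − z·σ) = −(-1.1833 − 2.326 × 3.8890) = −(-10.2291) = 10.2291%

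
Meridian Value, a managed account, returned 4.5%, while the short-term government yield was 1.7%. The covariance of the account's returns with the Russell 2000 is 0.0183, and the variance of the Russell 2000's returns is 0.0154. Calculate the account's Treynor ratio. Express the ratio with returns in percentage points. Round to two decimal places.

2.36

β = Cov / Var = 0.0183 / 0.0154 = 1.1883
Treynor = (Rp − Rf) / β = (4.5% − 1.7%) / 1.1883 = 2.80 / 1.1883 = 2.3563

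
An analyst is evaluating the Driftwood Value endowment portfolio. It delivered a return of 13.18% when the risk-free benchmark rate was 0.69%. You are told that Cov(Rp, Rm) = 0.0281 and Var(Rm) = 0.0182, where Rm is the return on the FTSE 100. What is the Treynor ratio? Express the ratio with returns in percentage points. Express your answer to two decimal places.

β = Cov / Var = 0.0281 / 0.0182 = 1.5440
Treynor = (Rp − Rf) / β = (13.18% − 0.69%) / 1.5440 = 12.49 / 1.5440 = 8.0894

8.09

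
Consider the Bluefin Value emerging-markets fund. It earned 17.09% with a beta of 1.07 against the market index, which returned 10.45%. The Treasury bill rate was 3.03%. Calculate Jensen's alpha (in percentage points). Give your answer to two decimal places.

6.12

CAPM expected return = Rf + β(Rm − Rf) = 3.03% + 1.07 × (10.45% − 3.03%) = 3.03 + 1.07 × 7.42 = 10.9694%
Jensen's α = Rp − E[R] = 17.09% − 10.9694% = 6.1206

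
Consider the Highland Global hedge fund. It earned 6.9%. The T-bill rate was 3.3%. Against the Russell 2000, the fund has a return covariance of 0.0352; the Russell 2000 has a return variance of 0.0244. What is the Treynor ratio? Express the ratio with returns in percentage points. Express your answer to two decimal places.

2.50

β = Cov / Var = 0.0352 / 0.0244 = 1.4426
Treynor = (Rp − Rf) / β = (6.9% − 3.3%) / 1.4426 = 3.60 / 1.4426 = 2.4955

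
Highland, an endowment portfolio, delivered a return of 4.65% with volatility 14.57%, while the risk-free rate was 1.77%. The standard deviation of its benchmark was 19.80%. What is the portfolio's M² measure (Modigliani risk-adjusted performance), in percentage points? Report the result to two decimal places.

5.68

Sharpe = (Rp − Rf) / σp = (4.65% − 1.77%) / 14.57% = 0.1977
M² = Rf + Sharpe × σm = 1.77% + 0.1977 × 19.80% = 5.6845%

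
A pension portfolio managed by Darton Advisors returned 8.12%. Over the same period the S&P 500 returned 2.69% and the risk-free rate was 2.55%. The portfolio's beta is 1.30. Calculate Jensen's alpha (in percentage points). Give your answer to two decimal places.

5.39

CAPM expected return = Rf + β(Rm − Rf) = 2.55% + 1.30 × (2.69% − 2.55%) = 2.55 + 1.30 × 0.14 = 2.7320%
Jensen's α = Rp − E[R] = 8.12% − 2.7320% = 5.3880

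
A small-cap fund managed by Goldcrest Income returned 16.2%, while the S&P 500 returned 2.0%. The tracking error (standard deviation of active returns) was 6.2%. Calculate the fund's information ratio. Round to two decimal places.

IR = (Rp − Rb) / TE = (16.2% − 2.0%) / 6.2% = 14.20% / 6.2% = 2.2903

2.29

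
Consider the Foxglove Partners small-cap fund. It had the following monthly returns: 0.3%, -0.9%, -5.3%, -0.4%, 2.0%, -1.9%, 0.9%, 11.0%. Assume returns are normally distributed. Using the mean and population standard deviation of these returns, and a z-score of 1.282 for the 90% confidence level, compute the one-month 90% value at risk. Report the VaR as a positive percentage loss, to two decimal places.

4.92

r̄ = (0.3 − 0.9 − 5.3 − 0.4 + 2 − 1.9 + 0.9 + 11) / 8 = 0.7125%
Population std dev = √[154.5088 / 8] = 4.3947%
VaR = −(r̄ − z·σ) = −(0.7125 − 1.282 × 4.3947) = −(-4.9215) = 4.9215%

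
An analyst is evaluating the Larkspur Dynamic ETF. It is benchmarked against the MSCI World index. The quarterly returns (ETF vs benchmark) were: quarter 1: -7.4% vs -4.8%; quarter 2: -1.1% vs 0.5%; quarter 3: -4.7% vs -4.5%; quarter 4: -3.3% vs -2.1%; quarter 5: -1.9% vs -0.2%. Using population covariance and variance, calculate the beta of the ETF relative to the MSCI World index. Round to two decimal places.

r̄p = -3.6800%,  r̄m = -2.2200%
Cov = Σ(rp − r̄p)(rm − r̄m) / 5 = 4.5164
Var(rm) = Σ(rm − r̄m)² / 5 = 4.6696
β = Cov / Var = 4.5164 / 4.6696 = 0.9672

0.97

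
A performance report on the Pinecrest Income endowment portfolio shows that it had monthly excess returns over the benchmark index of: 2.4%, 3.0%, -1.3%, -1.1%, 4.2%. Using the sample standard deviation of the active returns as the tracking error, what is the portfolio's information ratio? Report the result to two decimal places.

Mean return r̄ = 7.20 / 5 = 1.4400%
Sample σ = √[Σ(r − r̄)² / 4] = √[24.9320 / 4] = √6.2330 = 2.4966%
IR = r̄ / tracking error = 1.4400 / 2.4966 = 0.5768

0.58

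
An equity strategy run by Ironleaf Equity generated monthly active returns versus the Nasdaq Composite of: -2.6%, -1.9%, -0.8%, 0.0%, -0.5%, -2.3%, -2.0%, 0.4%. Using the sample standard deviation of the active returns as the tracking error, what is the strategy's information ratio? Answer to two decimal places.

-1.07

μ = (-2.6 − 1.9 − 0.8 + 0 − 0.5 − 2.3 − 2 + 0.4) / 8 = -1.2125%
Σ(r − μ)² = (-2.6 − (-1.2125))² + (-1.9 − (-1.2125))² + … = 8.9488
σ = √[8.9488 / 7] = 1.1307%
IR = μ / tracking error = -1.2125 / 1.1307 = -1.0723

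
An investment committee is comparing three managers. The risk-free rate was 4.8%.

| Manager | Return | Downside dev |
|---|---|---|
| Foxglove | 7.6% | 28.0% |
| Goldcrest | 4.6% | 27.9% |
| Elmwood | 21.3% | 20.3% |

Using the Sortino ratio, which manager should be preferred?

Foxglove: Sortino ratio = (7.6% − 4.8%) / 28.0% = 0.100
Goldcrest: Sortino ratio = (4.6% − 4.8%) / 27.9% = -0.007
Elmwood: Sortino ratio = (21.3% − 4.8%) / 20.3% = 0.813
Highest: Elmwood (0.813).

Elmwood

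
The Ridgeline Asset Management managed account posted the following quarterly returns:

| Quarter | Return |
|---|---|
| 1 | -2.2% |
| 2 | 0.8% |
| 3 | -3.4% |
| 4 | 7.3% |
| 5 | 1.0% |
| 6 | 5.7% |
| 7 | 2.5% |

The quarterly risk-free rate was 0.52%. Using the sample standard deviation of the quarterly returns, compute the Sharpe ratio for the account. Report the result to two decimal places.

0.30

r̄ = (-2.2 + 0.8 − 3.4 + 7.3 + 1 + 5.7 + 2.5) / 7 = 1.6714%
Σ(r − r̄)² = (-2.2 − 1.6714)² + (0.8 − 1.6714)² + … = 90.5143
σ = √[90.5143 / 6] = 3.8840%
Sharpe = (r̄ − rf) / σ = (1.6714 − 0.52) / 3.8840 = 1.1514 / 3.8840 = 0.2964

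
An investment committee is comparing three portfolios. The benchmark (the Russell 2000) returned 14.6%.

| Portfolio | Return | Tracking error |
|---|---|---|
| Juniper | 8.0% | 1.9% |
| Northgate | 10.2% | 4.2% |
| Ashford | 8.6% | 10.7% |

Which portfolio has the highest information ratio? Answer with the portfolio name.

Juniper: IR = (8.0% − 14.6%) / 1.9% = -3.474
Northgate: IR = (10.2% − 14.6%) / 4.2% = -1.048
Ashford: IR = (8.6% − 14.6%) / 10.7% = -0.561
Highest: Ashford (-0.561).

Ashford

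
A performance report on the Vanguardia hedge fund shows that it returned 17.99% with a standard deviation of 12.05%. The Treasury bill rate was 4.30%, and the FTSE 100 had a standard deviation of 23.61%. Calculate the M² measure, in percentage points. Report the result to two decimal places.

31.12

Sharpe = (Rp − Rf) / σp = (17.99% − 4.30%) / 12.05% = 1.1361
M² = Rf + Sharpe × σm = 4.30% + 1.1361 × 23.61% = 31.1233%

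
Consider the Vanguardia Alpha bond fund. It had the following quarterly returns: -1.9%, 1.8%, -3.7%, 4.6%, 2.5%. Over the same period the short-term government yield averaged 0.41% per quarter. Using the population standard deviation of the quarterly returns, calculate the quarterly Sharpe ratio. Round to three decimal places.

0.083

r̄ = (-1.9 + 1.8 − 3.7 + 4.6 + 2.5) / 5 = 3.30 / 5 = 0.6600%
Population σ = √[Σ(r − r̄)² / 5] = √[45.7720 / 5] = √9.1544 = 3.0256%
Sharpe = (r̄ − rf) / σ = (0.6600 − 0.41) / 3.0256 = 0.2500 / 3.0256 = 0.0826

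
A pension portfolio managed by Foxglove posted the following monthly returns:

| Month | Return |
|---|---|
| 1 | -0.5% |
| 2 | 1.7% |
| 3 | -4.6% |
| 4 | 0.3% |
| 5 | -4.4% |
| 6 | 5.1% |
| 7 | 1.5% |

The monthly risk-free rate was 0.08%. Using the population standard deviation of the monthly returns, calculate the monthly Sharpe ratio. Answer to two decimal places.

-0.07

r̄ = (-0.5 + 1.7 − 4.6 + 0.3 − 4.4 + 5.1 + 1.5) / 7 = -0.1286%
Σ(r − r̄)² = (-0.5 − (-0.1286))² + (1.7 − (-0.1286))² + … = 71.8943
population σ = √(71.8943 / 7) = √10.2706 = 3.2048%
Sharpe = (r̄ − rf) / σ = (-0.1286 − 0.08) / 3.2048 = -0.2086 / 3.2048 = -0.0651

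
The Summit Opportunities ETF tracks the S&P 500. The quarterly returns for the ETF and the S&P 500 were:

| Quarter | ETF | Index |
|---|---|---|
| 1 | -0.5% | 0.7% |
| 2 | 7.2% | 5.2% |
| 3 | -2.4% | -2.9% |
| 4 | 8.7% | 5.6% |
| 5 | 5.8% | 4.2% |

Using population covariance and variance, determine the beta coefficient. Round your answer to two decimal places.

1.32

r̄p = 3.7600%,  r̄m = 2.5600%
Cov = Σ(rp − r̄p)(rm − r̄m) / 5 = 13.8004
Var(rm) = Σ(rm − r̄m)² / 5 = 10.4344
β = Cov / Var = 13.8004 / 10.4344 = 1.3226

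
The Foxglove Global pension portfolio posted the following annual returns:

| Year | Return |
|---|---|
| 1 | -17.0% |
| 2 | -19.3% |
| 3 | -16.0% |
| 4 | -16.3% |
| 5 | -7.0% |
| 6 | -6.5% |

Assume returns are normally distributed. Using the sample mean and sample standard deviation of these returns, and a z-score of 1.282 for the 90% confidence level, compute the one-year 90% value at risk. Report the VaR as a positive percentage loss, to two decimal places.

Mean return μ = -82.10 / 6 = -13.6833%
Σ(r − μ)² = (-17 − (-13.6833))² + (-19.3 − (-13.6833))² + (-16 − (-13.6833))² + … = 151.0283
σ = √[151.0283 / 5] = 5.4960%
VaR = −(μ − z·σ) = −(-13.6833 − 1.282 × 5.4960) = −(-20.7292) = 20.7292%

20.73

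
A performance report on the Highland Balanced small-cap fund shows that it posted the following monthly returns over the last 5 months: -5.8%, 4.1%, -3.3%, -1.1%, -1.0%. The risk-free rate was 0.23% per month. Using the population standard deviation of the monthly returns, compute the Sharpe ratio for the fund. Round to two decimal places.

-0.50

r̄ = (-5.8 + 4.1 − 3.3 − 1.1 − 1) / 5 = -7.10 / 5 = -1.4200%
Σ(r − r̄)² = (-5.8 − (-1.4200))² + (4.1 − (-1.4200))² + … = 53.4680
σ = √[53.4680 / 5] = 3.2701%
Sharpe = (r̄ − rf) / σ = (-1.4200 − 0.23) / 3.2701 = -1.6500 / 3.2701 = -0.5046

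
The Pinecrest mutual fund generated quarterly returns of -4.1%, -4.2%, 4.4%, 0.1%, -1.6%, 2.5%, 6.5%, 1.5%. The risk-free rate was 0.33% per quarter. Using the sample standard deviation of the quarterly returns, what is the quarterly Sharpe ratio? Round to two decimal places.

0.08

r̄ = (-4.1 − 4.2 + 4.4 + 0.1 − 1.6 + 2.5 + 6.5 + 1.5) / 8 = 0.6375%
Sample σ = √[Σ(r − r̄)² / 7] = √[103.8788 / 7] = √14.8398 = 3.8522%
Sharpe = (r̄ − rf) / σ = (0.6375 − 0.33) / 3.8522 = 0.3075 / 3.8522 = 0.0798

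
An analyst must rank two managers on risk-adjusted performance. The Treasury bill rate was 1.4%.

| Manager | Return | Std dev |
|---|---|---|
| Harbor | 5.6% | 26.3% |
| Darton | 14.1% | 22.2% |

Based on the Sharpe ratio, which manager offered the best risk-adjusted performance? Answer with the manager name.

Darton

Harbor: Sharpe ratio = (5.6% − 1.4%) / 26.3% = 0.160
Darton: Sharpe ratio = (14.1% − 1.4%) / 22.2% = 0.572
Highest: Darton (0.572).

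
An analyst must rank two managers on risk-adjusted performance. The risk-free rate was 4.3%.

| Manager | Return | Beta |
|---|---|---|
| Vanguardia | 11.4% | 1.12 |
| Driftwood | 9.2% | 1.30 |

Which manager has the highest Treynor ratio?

Vanguardia

Vanguardia: Treynor = (11.4% − 4.3%) / 1.12 = 6.339
Driftwood: Treynor = (9.2% − 4.3%) / 1.30 = 3.769
Highest: Vanguardia (6.339).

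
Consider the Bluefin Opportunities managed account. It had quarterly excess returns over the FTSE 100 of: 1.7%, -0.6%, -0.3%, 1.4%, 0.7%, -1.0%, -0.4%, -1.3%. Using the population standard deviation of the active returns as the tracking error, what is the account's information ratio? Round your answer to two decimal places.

0.02

r̄ = (1.7 − 0.6 − 0.3 + 1.4 + 0.7 − 1 − 0.4 − 1.3) / 8 = 0.0250%
Σ(r − r̄)² = 8.6350; population σ = √(8.6350/8) = 1.0389%
IR = r̄ / tracking error = 0.0250 / 1.0389 = 0.0241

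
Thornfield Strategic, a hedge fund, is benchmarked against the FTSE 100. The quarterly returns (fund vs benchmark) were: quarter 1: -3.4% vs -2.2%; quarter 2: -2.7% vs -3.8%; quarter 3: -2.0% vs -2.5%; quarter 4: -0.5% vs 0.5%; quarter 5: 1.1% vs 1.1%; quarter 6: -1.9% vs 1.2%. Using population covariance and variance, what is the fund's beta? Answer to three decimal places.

r̄p = -1.5667%,  r̄m = -0.9500%
Cov = Σ(rp − r̄p)(rm − r̄m) / 6 = 2.0817
Var(rm) = Σ(rm − r̄m)² / 6 = 3.8358
β = Cov / Var = 2.0817 / 3.8358 = 0.5427

0.543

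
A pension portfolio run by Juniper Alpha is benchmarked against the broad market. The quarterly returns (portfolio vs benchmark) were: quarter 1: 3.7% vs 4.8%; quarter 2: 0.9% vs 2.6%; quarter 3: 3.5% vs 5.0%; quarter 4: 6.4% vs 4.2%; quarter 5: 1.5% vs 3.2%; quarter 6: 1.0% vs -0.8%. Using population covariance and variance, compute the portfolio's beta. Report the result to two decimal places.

r̄p = 2.8333%,  r̄m = 3.1667%
Cov = Σ(rp − r̄p)(rm − r̄m) / 6 = 2.4411
Var(rm) = Σ(rm − r̄m)² / 6 = 3.8589
β = Cov / Var = 2.4411 / 3.8589 = 0.6326

0.63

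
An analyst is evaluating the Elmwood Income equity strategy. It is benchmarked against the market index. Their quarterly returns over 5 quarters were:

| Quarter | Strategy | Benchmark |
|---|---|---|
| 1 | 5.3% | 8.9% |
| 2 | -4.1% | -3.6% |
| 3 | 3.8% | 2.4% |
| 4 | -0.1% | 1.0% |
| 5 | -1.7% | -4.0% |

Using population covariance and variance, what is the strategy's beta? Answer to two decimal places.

0.68

r̄p = 0.6400%,  r̄m = 0.9400%
Cov = Σ(rp − r̄p)(rm − r̄m) / 5 = 14.9484
Var(rm) = Σ(rm − r̄m)² / 5 = 22.1024
β = Cov / Var = 14.9484 / 22.1024 = 0.6763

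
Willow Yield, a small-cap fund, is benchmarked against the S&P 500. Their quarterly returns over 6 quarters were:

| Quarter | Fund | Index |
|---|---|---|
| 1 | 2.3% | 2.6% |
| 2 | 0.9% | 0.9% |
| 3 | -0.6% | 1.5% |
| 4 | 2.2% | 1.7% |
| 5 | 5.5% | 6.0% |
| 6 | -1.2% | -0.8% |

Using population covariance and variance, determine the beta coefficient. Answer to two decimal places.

0.99

r̄p = 1.5167%,  r̄m = 1.9833%
Cov = Σ(rp − r̄p)(rm − r̄m) / 6 = 4.2569
Var(rm) = Σ(rm − r̄m)² / 6 = 4.2914
β = Cov / Var = 4.2569 / 4.2914 = 0.9920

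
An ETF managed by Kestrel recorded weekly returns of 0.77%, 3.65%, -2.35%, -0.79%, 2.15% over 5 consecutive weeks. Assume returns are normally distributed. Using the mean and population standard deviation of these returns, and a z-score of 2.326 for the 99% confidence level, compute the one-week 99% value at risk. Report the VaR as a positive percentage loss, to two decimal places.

4.23

r̄ = (0.77 + 3.65 − 2.35 − 0.79 + 2.15) / 5 = 3.430 / 5 = 0.6860%
Σ(r − r̄)² = (0.77 − 0.6860)² + (3.65 − 0.6860)² + … = 22.3315
σ = √[22.3315 / 5] = 2.1134%
VaR = −(r̄ − z·σ) = −(0.6860 − 2.326 × 2.1134) = −(-4.2298) = 4.2298%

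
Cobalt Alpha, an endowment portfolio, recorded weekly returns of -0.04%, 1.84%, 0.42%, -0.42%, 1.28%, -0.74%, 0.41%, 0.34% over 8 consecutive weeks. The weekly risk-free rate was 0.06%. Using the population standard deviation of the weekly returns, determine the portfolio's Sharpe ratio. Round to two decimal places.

Mean return r̄ = 3.090 / 8 = 0.3863%
Σ(r − r̄)² = 5.0162; population σ = √(5.0162/8) = 0.7918%
Sharpe = (r̄ − rf) / σ = (0.3863 − 0.06) / 0.7918 = 0.3263 / 0.7918 = 0.4121

0.41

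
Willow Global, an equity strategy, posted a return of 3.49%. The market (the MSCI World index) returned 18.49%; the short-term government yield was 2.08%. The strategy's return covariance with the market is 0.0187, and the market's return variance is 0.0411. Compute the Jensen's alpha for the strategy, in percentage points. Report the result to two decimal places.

β = Cov / Var = 0.0187 / 0.0411 = 0.4550
E[R] = Rf + β(Rm − Rf) = 2.08% + 0.4550 × (18.49% − 2.08%) = 9.5466%
α = Rp − E[R] = 3.49% − 9.5466% = -6.0566

-6.06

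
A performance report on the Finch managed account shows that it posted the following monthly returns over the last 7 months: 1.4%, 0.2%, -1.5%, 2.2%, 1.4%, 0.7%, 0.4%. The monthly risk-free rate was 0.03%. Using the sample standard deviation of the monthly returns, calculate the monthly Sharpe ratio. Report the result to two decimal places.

Mean return r̄ = 4.80 / 7 = 0.6857%
Sample σ = √[Σ(r − r̄)² / 6] = √[8.4086 / 6] = √1.4014 = 1.1838%
Sharpe = (r̄ − rf) / σ = (0.6857 − 0.03) / 1.1838 = 0.6557 / 1.1838 = 0.5539

0.55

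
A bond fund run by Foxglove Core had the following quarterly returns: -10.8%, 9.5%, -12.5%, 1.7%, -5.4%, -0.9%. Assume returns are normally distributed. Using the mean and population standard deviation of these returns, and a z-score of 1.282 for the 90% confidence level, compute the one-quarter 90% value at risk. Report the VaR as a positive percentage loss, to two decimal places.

12.71

r̄ = (-10.8 + 9.5 − 12.5 + 1.7 − 5.4 − 0.9) / 6 = -18.40 / 6 = -3.0667%
Σ(r − r̄)² = (-10.8 − (-3.0667))² + (9.5 − (-3.0667))² + … = 339.5733
population σ = √(339.5733 / 6) = √56.5956 = 7.5230%
VaR = −(r̄ − z·σ) = −(-3.0667 − 1.282 × 7.5230) = −(-12.7112) = 12.7112%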